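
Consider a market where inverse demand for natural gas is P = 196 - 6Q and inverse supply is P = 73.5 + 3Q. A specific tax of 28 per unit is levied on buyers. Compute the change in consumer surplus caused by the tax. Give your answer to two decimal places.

-225.04

Without the tax, 196 - 6Q = 73.5 + 3Q so Q* = 13.6111 and P* = 114.3333.
With the tax, buyers' net willingness to pay falls by 28: (196 - 28) - 6Q = 73.5 + 3Q, so Q_t = 10.5. Buyers pay P_b = 133; sellers receive P_s = P_b - 28 = 105.
CS falls from (1/2)(13.6111)(81.6667) = 555.787 to (1/2)(10.5)(63) = 330.75, a change of -225.037.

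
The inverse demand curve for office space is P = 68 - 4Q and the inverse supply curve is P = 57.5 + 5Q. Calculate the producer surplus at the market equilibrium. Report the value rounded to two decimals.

Equilibrium: 68 - 4Q = 57.5 + 5Q, so Q* = 1.1667 and P* = 63.3333.
PS is the area between P* and the supply curve from 0 to Q*: (1/2)(1.1667)(5.8333) = 3.4028.

3.40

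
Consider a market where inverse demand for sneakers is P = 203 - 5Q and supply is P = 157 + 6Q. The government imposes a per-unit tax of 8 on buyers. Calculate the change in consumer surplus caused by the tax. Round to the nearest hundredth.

-13.88

Pre-tax equilibrium: 203 - 5Q = 157 + 6Q gives Q* = 4.1818, P* = 182.0909.
A tax on buyers shifts demand down by 8: (203 - 8) - 5Q = 157 + 6Q, so Q_t = 3.4545. Buyers pay P_b = 185.7273; sellers receive P_s = P_b - 8 = 177.7273.
CS falls from (1/2)(4.1818)(20.9091) = 43.719 to (1/2)(3.4545)(17.2727) = 29.8347, a change of -13.8843.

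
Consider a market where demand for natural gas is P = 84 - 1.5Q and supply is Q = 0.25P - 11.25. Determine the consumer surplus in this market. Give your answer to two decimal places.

Rewriting supply in inverse form: P = 45 + 4Q.
Set 84 - 1.5Q = 45 + 4Q, which gives 39 = 5.5Q, so Q* = 7.0909 and P* = 84 - 1.5(7.0909) = 73.3636.
The demand choke price is 84, so CS = (1/2)(Q*)(84 - P*) = (1/2)(7.0909)(10.6364) = 37.7107.

37.71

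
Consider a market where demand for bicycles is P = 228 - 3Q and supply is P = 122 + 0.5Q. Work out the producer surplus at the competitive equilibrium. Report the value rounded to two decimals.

229.31

Set 228 - 3Q = 122 + 0.5Q, which gives 106 = 3.5Q, so Q* = 30.2857 and P* = 228 - 3(30.2857) = 137.1429.
The supply curve's price intercept is 122, so PS = (1/2)(Q*)(P* - 122) = (1/2)(30.2857)(15.1429) = 229.3061.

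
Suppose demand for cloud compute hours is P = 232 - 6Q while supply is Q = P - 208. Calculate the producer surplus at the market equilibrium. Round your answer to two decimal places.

5.88

Rewriting supply in inverse form: P = 208 + Q.
Set 232 - 6Q = 208 + Q, which gives 24 = 7Q, so Q* = 3.4286 and P* = 232 - 6(3.4286) = 211.4286.
Producer surplus is the triangle above supply below P*: (1/2)(3.4286)(211.4286 - 208) = (1/2)(3.4286)(3.4286) = 5.8776.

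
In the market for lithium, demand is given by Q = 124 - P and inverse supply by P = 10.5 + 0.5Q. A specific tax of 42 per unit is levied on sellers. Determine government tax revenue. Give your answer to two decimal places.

Rewriting demand in inverse form: P = 124 - Q.
Without the tax, 124 - Q = 10.5 + 0.5Q so Q* = 75.6667 and P* = 48.3333.
With the tax, sellers need 42 more per unit: 124 - Q = 10.5 + 0.5Q + 42, so Q_t = 47.6667. Buyers pay P_b = 76.3333; sellers receive P_s = P_b - 42 = 34.3333.
Revenue is the tax times quantity traded: 42 x 47.6667 = 2002.

2002.00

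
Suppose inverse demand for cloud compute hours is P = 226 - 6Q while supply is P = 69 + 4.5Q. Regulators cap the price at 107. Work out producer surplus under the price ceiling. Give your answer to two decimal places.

160.44

Free-market equilibrium: 226 - 6Q = 69 + 4.5Q gives Q* = 14.9524, P* = 136.2857.
At the ceiling price 107, quantity supplied is (107 - 69)/4.5 = 8.4444; supply is the short side, so Q = 8.4444 trades at P = 107.
PS is the triangle above supply below 107: (1/2)(8.4444)(107 - 69) = 160.4444.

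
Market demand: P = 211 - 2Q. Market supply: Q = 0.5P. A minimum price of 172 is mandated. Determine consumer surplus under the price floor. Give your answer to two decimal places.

380.25

Rewriting supply in inverse form: P = 2Q.
Free-market equilibrium: 211 - 2Q = 2Q gives Q* = 52.75, P* = 105.5.
At the floor price 172, quantity demanded is (211 - 172)/2 = 19.5; demand is the short side, so Q = 19.5 trades at P = 172.
CS is the triangle under demand above 172: (1/2)(19.5)(211 - 172) = 380.25.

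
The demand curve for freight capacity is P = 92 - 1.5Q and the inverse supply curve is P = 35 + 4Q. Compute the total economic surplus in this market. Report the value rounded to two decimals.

295.36

Set 92 - 1.5Q = 35 + 4Q, which gives 57 = 5.5Q, so Q* = 10.3636 and P* = 92 - 1.5(10.3636) = 76.4545.
CS = (1/2)(10.3636)(15.5455) = 80.5537 and PS = (1/2)(10.3636)(41.4545) = 214.8099, so total surplus = 295.3636.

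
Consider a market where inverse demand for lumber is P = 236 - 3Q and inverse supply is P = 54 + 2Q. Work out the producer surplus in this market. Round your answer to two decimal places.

Set 236 - 3Q = 54 + 2Q, which gives 182 = 5Q, so Q* = 36.4 and P* = 236 - 3(36.4) = 126.8.
The supply curve's price intercept is 54, so PS = (1/2)(Q*)(P* - 54) = (1/2)(36.4)(72.8) = 1324.96.

1324.96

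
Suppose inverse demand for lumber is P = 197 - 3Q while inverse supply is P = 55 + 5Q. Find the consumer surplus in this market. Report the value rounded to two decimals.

Equilibrium: 197 - 3Q = 55 + 5Q, so Q* = 17.75 and P* = 143.75.
CS is the area between the demand curve and P* from 0 to Q*: (1/2)(17.75)(53.25) = 472.5938.

472.59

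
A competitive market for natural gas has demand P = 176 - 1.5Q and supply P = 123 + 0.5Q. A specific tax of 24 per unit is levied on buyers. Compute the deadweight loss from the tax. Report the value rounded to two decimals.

Pre-tax equilibrium: 176 - 1.5Q = 123 + 0.5Q gives Q* = 26.5, P* = 136.25.
A tax on buyers shifts demand down by 24: (176 - 24) - 1.5Q = 123 + 0.5Q, so Q_t = 14.5. Buyers pay P_b = 154.25; sellers receive P_s = P_b - 24 = 130.25.
Deadweight loss is the triangle between the curves from Q_t to Q*: (1/2)(26.5 - 14.5)(24) = 144.

144.00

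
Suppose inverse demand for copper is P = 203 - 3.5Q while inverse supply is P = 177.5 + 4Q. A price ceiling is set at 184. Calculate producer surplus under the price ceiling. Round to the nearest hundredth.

Free-market equilibrium: 203 - 3.5Q = 177.5 + 4Q gives Q* = 3.4, P* = 191.1.
At P = 184, sellers supply (184 - 177.5)/4 = 1.625 while buyers want more, so the quantity traded is 1.625 at price 184.
PS is the triangle above supply below 184: (1/2)(1.625)(184 - 177.5) = 5.2812.

5.28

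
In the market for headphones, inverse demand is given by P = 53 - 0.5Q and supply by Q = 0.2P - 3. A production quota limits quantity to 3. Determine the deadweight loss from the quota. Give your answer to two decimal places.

Rewriting supply in inverse form: P = 15 + 5Q.
Without the quota, 53 - 0.5Q = 15 + 5Q gives Q* = 6.9091.
At Q = 3 the demand price is 53 - 0.5(3) = 51.5 and the supply price is 15 + 5(3) = 30.
Deadweight loss is the triangle between the curves from 3 to 6.9091: (1/2)(51.5 - 30)(6.9091 - 3) = 42.0227.

42.02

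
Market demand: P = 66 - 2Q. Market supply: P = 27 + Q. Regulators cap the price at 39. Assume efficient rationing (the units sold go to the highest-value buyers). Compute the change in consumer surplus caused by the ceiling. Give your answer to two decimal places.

Without the control, 66 - 2Q = 27 + Q so Q* = 13 and P* = 40.
At P = 39, sellers supply (39 - 27)/1 = 12 while buyers want more, so the quantity traded is 12 at price 39.
CS goes from (1/2)(13)(26) = 169 to 180 (computed as (66 - 39)(12) - (1/2)(2)(12)^2), a change of 11.

11.00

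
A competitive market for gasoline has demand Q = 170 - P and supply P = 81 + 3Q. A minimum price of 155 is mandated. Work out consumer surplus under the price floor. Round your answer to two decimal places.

Rewriting demand in inverse form: P = 170 - Q.
Free-market equilibrium: 170 - Q = 81 + 3Q gives Q* = 22.25, P* = 147.75.
At P = 155, buyers demand (170 - 155)/1 = 15 while sellers would supply more, so the quantity traded is 15 at price 155.
CS is the triangle under demand above 155: (1/2)(15)(170 - 155) = 112.5.

112.50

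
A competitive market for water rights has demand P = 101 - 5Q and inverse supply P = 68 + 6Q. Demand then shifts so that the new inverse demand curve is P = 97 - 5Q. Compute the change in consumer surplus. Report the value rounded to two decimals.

-5.12

Initial equilibrium: Q_0 = 3, P_0 = 86; CS_0 = (1/2)(3)(15) = 22.5, PS_0 = (1/2)(3)(18) = 27.
New equilibrium: 97 - 5Q = 68 + 6Q gives Q_1 = 2.6364, P_1 = 83.8182; CS_1 = 17.376, PS_1 = 20.8512.
Change in consumer surplus = 17.376 - 22.5 = -5.124.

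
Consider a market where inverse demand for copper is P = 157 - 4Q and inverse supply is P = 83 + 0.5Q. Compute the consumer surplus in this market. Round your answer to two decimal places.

Set 157 - 4Q = 83 + 0.5Q, which gives 74 = 4.5Q, so Q* = 16.4444 and P* = 157 - 4(16.4444) = 91.2222.
The demand choke price is 157, so CS = (1/2)(Q*)(157 - P*) = (1/2)(16.4444)(65.7778) = 540.8395.

540.84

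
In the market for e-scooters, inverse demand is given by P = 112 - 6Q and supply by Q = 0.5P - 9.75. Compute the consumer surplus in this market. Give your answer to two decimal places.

Rewriting supply in inverse form: P = 19.5 + 2Q.
Set 112 - 6Q = 19.5 + 2Q, which gives 92.5 = 8Q, so Q* = 11.5625 and P* = 112 - 6(11.5625) = 42.625.
The demand choke price is 112, so CS = (1/2)(Q*)(112 - P*) = (1/2)(11.5625)(69.375) = 401.0742.

401.07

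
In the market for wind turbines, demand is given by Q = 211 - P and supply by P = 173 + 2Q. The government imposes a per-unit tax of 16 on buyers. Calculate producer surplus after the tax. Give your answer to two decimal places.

53.78

Rewriting demand in inverse form: P = 211 - Q.
Without the tax, 211 - Q = 173 + 2Q so Q* = 12.6667 and P* = 198.3333.
With the tax, buyers' net willingness to pay falls by 16: (211 - 16) - Q = 173 + 2Q, so Q_t = 7.3333. Buyers pay P_b = 203.6667; sellers receive P_s = P_b - 16 = 187.6667.
Producer surplus is the triangle above supply below P_s: (1/2)(7.3333)(187.6667 - 173) = 53.7778.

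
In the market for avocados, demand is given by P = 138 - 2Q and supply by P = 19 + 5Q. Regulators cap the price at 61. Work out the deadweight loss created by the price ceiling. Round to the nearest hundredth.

Free-market equilibrium: 138 - 2Q = 19 + 5Q gives Q* = 17, P* = 104.
At the ceiling price 61, quantity supplied is (61 - 19)/5 = 8.4; supply is the short side, so Q = 8.4 trades at P = 61.
At Q = 8.4 the demand price is 121.2 and the supply price is 61. Deadweight loss is the triangle between the curves from 8.4 to 17: (1/2)(121.2 - 61)(17 - 8.4) = 258.86.

258.86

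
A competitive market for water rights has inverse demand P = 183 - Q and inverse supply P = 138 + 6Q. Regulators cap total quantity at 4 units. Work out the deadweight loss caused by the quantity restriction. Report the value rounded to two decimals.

20.64

Without the quota, 183 - Q = 138 + 6Q gives Q* = 6.4286.
At Q = 4 the demand price is 183 - (4) = 179 and the supply price is 138 + 6(4) = 162.
DWL = (1/2)(gap between curves at 4) x (Q* - 4) = (1/2)(17)(2.4286) = 20.6429.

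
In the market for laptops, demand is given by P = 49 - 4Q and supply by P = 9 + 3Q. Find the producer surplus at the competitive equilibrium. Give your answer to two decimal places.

Set 49 - 4Q = 9 + 3Q, which gives 40 = 7Q, so Q* = 5.7143 and P* = 49 - 4(5.7143) = 26.1429.
PS is the area between P* and the supply curve from 0 to Q*: (1/2)(5.7143)(17.1429) = 48.9796.

48.98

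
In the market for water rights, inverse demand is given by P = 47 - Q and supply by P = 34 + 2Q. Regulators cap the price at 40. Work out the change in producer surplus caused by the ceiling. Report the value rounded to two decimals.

Free-market equilibrium: 47 - Q = 34 + 2Q gives Q* = 4.3333, P* = 42.6667.
At P = 40, sellers supply (40 - 34)/2 = 3 while buyers want more, so the quantity traded is 3 at price 40.
PS goes from (1/2)(4.3333)(8.6667) = 18.7778 to 9 (computed as (40 - 34)(3) - (1/2)(2)(3)^2), a change of -9.7778.

-9.78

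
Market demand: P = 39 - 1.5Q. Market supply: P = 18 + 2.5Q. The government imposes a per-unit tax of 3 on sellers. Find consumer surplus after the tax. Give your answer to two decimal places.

15.19

Pre-tax equilibrium: 39 - 1.5Q = 18 + 2.5Q gives Q* = 5.25, P* = 31.125.
A tax on sellers shifts supply up by 3: 39 - 1.5Q = 18 + 2.5Q + 3, so Q_t = 4.5. Buyers pay P_b = 32.25; sellers receive P_s = P_b - 3 = 29.25.
Consumer surplus is the triangle under demand above P_b: (1/2)(4.5)(39 - 32.25) = 15.1875.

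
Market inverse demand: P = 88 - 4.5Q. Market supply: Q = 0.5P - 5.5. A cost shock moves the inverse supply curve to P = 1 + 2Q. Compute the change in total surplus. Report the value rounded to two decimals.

126.15

Rewriting supply in inverse form: P = 11 + 2Q.
Initial equilibrium: Q_0 = 11.8462, P_0 = 34.6923; CS_0 = (1/2)(11.8462)(53.3077) = 315.7456, PS_0 = (1/2)(11.8462)(23.6923) = 140.3314.
New equilibrium: 88 - 4.5Q = 1 + 2Q gives Q_1 = 13.3846, P_1 = 27.7692; CS_1 = 403.0828, PS_1 = 179.1479.
Change in total surplus = (403.0828 + 179.1479) - (315.7456 + 140.3314) = 126.1538.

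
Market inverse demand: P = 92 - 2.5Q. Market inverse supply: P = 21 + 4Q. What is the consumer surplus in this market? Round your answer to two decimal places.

Set 92 - 2.5Q = 21 + 4Q, which gives 71 = 6.5Q, so Q* = 10.9231 and P* = 92 - 2.5(10.9231) = 64.6923.
CS is the area between the demand curve and P* from 0 to Q*: (1/2)(10.9231)(27.3077) = 149.142.

149.14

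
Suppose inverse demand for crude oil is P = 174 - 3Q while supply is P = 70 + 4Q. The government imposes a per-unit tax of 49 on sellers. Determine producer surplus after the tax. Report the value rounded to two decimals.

Pre-tax equilibrium: 174 - 3Q = 70 + 4Q gives Q* = 14.8571, P* = 129.4286.
With the tax, sellers need 49 more per unit: 174 - 3Q = 70 + 4Q + 49, so Q_t = 7.8571. Buyers pay P_b = 150.4286; sellers receive P_s = P_b - 49 = 101.4286.
PS = (1/2)(Q_t)(P_s - 70) = (1/2)(7.8571)(31.4286) = 123.4694.

123.47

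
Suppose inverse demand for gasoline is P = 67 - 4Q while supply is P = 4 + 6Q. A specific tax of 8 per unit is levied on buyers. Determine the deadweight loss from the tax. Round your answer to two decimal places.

Without the tax, 67 - 4Q = 4 + 6Q so Q* = 6.3 and P* = 41.8.
With the tax, buyers' net willingness to pay falls by 8: (67 - 8) - 4Q = 4 + 6Q, so Q_t = 5.5. Buyers pay P_b = 45; sellers receive P_s = P_b - 8 = 37.
The welfare triangle lost has base Q* - Q_t = 0.8 and height t = 8, so DWL = (1/2)(0.8)(8) = 3.2.

3.20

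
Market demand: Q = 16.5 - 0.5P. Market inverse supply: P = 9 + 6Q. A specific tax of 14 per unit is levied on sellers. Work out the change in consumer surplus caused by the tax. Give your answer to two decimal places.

Rewriting demand in inverse form: P = 33 - 2Q.
Without the tax, 33 - 2Q = 9 + 6Q so Q* = 3 and P* = 27.
With the tax, sellers need 14 more per unit: 33 - 2Q = 9 + 6Q + 14, so Q_t = 1.25. Buyers pay P_b = 30.5; sellers receive P_s = P_b - 14 = 16.5.
CS falls from (1/2)(3)(6) = 9 to (1/2)(1.25)(2.5) = 1.5625, a change of -7.4375.

-7.44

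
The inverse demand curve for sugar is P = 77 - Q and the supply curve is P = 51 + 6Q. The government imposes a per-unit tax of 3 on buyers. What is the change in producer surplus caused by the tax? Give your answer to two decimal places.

Pre-tax equilibrium: 77 - Q = 51 + 6Q gives Q* = 3.7143, P* = 73.2857.
A tax on buyers shifts demand down by 3: (77 - 3) - Q = 51 + 6Q, so Q_t = 3.2857. Buyers pay P_b = 73.7143; sellers receive P_s = P_b - 3 = 70.7143.
Producers lose the trapezoid between P_s and P* out to Q_t plus the triangle from Q_t to Q*: change in PS = 32.3878 - 41.3878 = -9.

-9.00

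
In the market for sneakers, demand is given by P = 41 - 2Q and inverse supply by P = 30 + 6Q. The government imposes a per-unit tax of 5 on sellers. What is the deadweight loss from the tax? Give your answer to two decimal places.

1.56

Without the tax, 41 - 2Q = 30 + 6Q so Q* = 1.375 and P* = 38.25.
A tax on sellers shifts supply up by 5: 41 - 2Q = 30 + 6Q + 5, so Q_t = 0.75. Buyers pay P_b = 39.5; sellers receive P_s = P_b - 5 = 34.5.
The welfare triangle lost has base Q* - Q_t = 0.625 and height t = 5, so DWL = (1/2)(0.625)(5) = 1.5625.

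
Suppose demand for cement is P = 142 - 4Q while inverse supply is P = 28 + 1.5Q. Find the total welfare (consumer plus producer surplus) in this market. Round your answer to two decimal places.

Setting demand equal to supply, 114 = 5.5Q, so Q* = 20.7273 and P* = 59.0909.
Total surplus is the full triangle between the curves from 0 to Q*: (1/2)(20.7273)(142 - 28) = 1181.4545.

1181.45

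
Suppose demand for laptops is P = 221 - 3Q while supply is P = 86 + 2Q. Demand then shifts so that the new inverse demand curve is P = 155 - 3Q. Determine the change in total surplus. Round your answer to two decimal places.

-1346.40

Initial equilibrium: Q_0 = 27, P_0 = 140; CS_0 = (1/2)(27)(81) = 1093.5, PS_0 = (1/2)(27)(54) = 729.
New equilibrium: 155 - 3Q = 86 + 2Q gives Q_1 = 13.8, P_1 = 113.6; CS_1 = 285.66, PS_1 = 190.44.
Change in total surplus = (285.66 + 190.44) - (1093.5 + 729) = -1346.4.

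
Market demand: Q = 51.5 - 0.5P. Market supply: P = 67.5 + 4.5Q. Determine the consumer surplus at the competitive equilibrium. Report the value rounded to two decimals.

29.83

Rewriting demand in inverse form: P = 103 - 2Q.
Setting demand equal to supply, 35.5 = 6.5Q, so Q* = 5.4615 and P* = 92.0769.
Consumer surplus is the triangle under demand above P*: (1/2)(5.4615)(103 - 92.0769) = (1/2)(5.4615)(10.9231) = 29.8284.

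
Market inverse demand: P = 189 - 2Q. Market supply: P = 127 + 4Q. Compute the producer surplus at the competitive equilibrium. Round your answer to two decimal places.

Set 189 - 2Q = 127 + 4Q, which gives 62 = 6Q, so Q* = 10.3333 and P* = 189 - 2(10.3333) = 168.3333.
The supply curve's price intercept is 127, so PS = (1/2)(Q*)(P* - 127) = (1/2)(10.3333)(41.3333) = 213.5556.

213.56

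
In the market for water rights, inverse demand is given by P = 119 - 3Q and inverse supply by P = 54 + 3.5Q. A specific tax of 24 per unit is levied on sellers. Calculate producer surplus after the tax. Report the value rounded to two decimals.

Pre-tax equilibrium: 119 - 3Q = 54 + 3.5Q gives Q* = 10, P* = 89.
A tax on sellers shifts supply up by 24: 119 - 3Q = 54 + 3.5Q + 24, so Q_t = 6.3077. Buyers pay P_b = 100.0769; sellers receive P_s = P_b - 24 = 76.0769.
PS = (1/2)(Q_t)(P_s - 54) = (1/2)(6.3077)(22.0769) = 69.6272.

69.63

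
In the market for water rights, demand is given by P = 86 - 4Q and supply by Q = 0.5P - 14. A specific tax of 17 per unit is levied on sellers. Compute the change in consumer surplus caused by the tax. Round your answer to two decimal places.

-93.50

Rewriting supply in inverse form: P = 28 + 2Q.
Pre-tax equilibrium: 86 - 4Q = 28 + 2Q gives Q* = 9.6667, P* = 47.3333.
A tax on sellers shifts supply up by 17: 86 - 4Q = 28 + 2Q + 17, so Q_t = 6.8333. Buyers pay P_b = 58.6667; sellers receive P_s = P_b - 17 = 41.6667.
CS falls from (1/2)(9.6667)(38.6667) = 186.8889 to (1/2)(6.8333)(27.3333) = 93.3889, a change of -93.5.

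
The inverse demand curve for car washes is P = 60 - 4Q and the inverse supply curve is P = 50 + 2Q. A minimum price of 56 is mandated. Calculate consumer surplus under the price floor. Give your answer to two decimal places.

2.00

Free-market equilibrium: 60 - 4Q = 50 + 2Q gives Q* = 1.6667, P* = 53.3333.
At the floor price 56, quantity demanded is (60 - 56)/4 = 1; demand is the short side, so Q = 1 trades at P = 56.
CS is the triangle under demand above 56: (1/2)(1)(60 - 56) = 2.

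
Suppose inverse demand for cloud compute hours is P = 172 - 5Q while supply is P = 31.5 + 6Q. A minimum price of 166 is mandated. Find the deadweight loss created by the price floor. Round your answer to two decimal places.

736.60

Without the control, 172 - 5Q = 31.5 + 6Q so Q* = 12.7727 and P* = 108.1364.
At the floor price 166, quantity demanded is (172 - 166)/5 = 1.2; demand is the short side, so Q = 1.2 trades at P = 166.
At Q = 1.2 the demand price is 166 and the supply price is 38.7. Deadweight loss is the triangle between the curves from 1.2 to 12.7727: (1/2)(166 - 38.7)(12.7727 - 1.2) = 736.6041.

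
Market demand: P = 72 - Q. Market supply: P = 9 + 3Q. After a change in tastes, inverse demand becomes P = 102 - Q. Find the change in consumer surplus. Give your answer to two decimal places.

146.25

Initial equilibrium: Q_0 = 15.75, P_0 = 56.25; CS_0 = (1/2)(15.75)(15.75) = 124.0312, PS_0 = (1/2)(15.75)(47.25) = 372.0938.
New equilibrium: 102 - Q = 9 + 3Q gives Q_1 = 23.25, P_1 = 78.75; CS_1 = 270.2812, PS_1 = 810.8438.
Change in consumer surplus = 270.2812 - 124.0312 = 146.25.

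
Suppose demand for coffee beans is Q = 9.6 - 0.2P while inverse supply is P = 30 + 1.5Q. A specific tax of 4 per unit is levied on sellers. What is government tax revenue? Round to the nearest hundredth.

8.62

Rewriting demand in inverse form: P = 48 - 5Q.
Pre-tax equilibrium: 48 - 5Q = 30 + 1.5Q gives Q* = 2.7692, P* = 34.1538.
With the tax, sellers need 4 more per unit: 48 - 5Q = 30 + 1.5Q + 4, so Q_t = 2.1538. Buyers pay P_b = 37.2308; sellers receive P_s = P_b - 4 = 33.2308.
Revenue is the tax times quantity traded: 4 x 2.1538 = 8.6154.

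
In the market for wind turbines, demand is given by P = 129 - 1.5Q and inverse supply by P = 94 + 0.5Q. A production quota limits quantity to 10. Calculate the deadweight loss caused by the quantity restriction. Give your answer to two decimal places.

56.25

Without the quota, 129 - 1.5Q = 94 + 0.5Q gives Q* = 17.5.
At Q = 10 the demand price is 129 - 1.5(10) = 114 and the supply price is 94 + 0.5(10) = 99.
Deadweight loss is the triangle between the curves from 10 to 17.5: (1/2)(114 - 99)(17.5 - 10) = 56.25.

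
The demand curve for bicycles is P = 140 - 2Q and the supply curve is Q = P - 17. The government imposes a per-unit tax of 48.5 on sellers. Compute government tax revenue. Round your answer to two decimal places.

1204.42

Rewriting supply in inverse form: P = 17 + Q.
Without the tax, 140 - 2Q = 17 + Q so Q* = 41 and P* = 58.
With the tax, sellers need 48.5 more per unit: 140 - 2Q = 17 + Q + 48.5, so Q_t = 24.8333. Buyers pay P_b = 90.3333; sellers receive P_s = P_b - 48.5 = 41.8333.
Tax revenue = t x Q_t = 48.5 x 24.8333 = 1204.4167.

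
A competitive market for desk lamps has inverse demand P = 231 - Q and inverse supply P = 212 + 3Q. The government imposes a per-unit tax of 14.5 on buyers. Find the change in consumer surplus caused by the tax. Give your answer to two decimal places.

-10.65

Pre-tax equilibrium: 231 - Q = 212 + 3Q gives Q* = 4.75, P* = 226.25.
A tax on buyers shifts demand down by 14.5: (231 - 14.5) - Q = 212 + 3Q, so Q_t = 1.125. Buyers pay P_b = 229.875; sellers receive P_s = P_b - 14.5 = 215.375.
CS falls from (1/2)(4.75)(4.75) = 11.2812 to (1/2)(1.125)(1.125) = 0.6328, a change of -10.6484.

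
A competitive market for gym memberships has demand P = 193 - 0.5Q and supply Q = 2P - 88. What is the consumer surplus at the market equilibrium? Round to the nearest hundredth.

Rewriting supply in inverse form: P = 44 + 0.5Q.
Equilibrium: 193 - 0.5Q = 44 + 0.5Q, so Q* = 149 and P* = 118.5.
Consumer surplus is the triangle under demand above P*: (1/2)(149)(193 - 118.5) = (1/2)(149)(74.5) = 5550.25.

5550.25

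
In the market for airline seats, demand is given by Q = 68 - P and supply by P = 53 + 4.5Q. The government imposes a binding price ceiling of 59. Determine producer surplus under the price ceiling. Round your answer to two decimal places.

Rewriting demand in inverse form: P = 68 - Q.
Free-market equilibrium: 68 - Q = 53 + 4.5Q gives Q* = 2.7273, P* = 65.2727.
At the ceiling price 59, quantity supplied is (59 - 53)/4.5 = 1.3333; supply is the short side, so Q = 1.3333 trades at P = 59.
PS is the triangle above supply below 59: (1/2)(1.3333)(59 - 53) = 4.

4.00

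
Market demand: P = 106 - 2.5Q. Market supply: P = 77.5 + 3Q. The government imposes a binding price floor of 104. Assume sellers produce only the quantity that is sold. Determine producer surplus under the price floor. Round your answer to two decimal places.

Free-market equilibrium: 106 - 2.5Q = 77.5 + 3Q gives Q* = 5.1818, P* = 93.0455.
At P = 104, buyers demand (106 - 104)/2.5 = 0.8 while sellers would supply more, so the quantity traded is 0.8 at price 104.
The supply price at Q = 0.8 is 79.9. PS is the trapezoid between 104 and supply over [0, 0.8]: (1/2)[(104 - 77.5) + (104 - 79.9)](0.8) = 20.24.

20.24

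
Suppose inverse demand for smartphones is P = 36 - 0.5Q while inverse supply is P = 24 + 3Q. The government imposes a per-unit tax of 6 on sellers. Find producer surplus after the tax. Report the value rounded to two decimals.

Without the tax, 36 - 0.5Q = 24 + 3Q so Q* = 3.4286 and P* = 34.2857.
A tax on sellers shifts supply up by 6: 36 - 0.5Q = 24 + 3Q + 6, so Q_t = 1.7143. Buyers pay P_b = 35.1429; sellers receive P_s = P_b - 6 = 29.1429.
PS = (1/2)(Q_t)(P_s - 24) = (1/2)(1.7143)(5.1429) = 4.4082.

4.41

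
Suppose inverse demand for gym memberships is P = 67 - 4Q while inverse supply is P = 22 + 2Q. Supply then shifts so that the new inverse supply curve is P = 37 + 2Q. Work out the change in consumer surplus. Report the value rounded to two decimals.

Initial equilibrium: Q_0 = 7.5, P_0 = 37; CS_0 = (1/2)(7.5)(30) = 112.5, PS_0 = (1/2)(7.5)(15) = 56.25.
New equilibrium: 67 - 4Q = 37 + 2Q gives Q_1 = 5, P_1 = 47; CS_1 = 50, PS_1 = 25.
Change in consumer surplus = 50 - 112.5 = -62.5.

-62.50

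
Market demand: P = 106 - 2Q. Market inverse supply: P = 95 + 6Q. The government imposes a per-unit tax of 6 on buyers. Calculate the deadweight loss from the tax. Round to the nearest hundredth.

Without the tax, 106 - 2Q = 95 + 6Q so Q* = 1.375 and P* = 103.25.
A tax on buyers shifts demand down by 6: (106 - 6) - 2Q = 95 + 6Q, so Q_t = 0.625. Buyers pay P_b = 104.75; sellers receive P_s = P_b - 6 = 98.75.
Deadweight loss is the triangle between the curves from Q_t to Q*: (1/2)(1.375 - 0.625)(6) = 2.25.

2.25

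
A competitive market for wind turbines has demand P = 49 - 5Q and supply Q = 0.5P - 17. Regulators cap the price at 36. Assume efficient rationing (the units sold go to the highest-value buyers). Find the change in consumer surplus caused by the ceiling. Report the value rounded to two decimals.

Rewriting supply in inverse form: P = 34 + 2Q.
Free-market equilibrium: 49 - 5Q = 34 + 2Q gives Q* = 2.1429, P* = 38.2857.
At the ceiling price 36, quantity supplied is (36 - 34)/2 = 1; supply is the short side, so Q = 1 trades at P = 36.
CS goes from (1/2)(2.1429)(10.7143) = 11.4796 to 10.5 (computed as (49 - 36)(1) - (1/2)(5)(1)^2), a change of -0.9796.

-0.98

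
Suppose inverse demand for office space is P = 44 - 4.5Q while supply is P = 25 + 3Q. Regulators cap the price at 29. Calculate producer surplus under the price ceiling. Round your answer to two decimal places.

Without the control, 44 - 4.5Q = 25 + 3Q so Q* = 2.5333 and P* = 32.6.
At P = 29, sellers supply (29 - 25)/3 = 1.3333 while buyers want more, so the quantity traded is 1.3333 at price 29.
PS is the triangle above supply below 29: (1/2)(1.3333)(29 - 25) = 2.6667.

2.67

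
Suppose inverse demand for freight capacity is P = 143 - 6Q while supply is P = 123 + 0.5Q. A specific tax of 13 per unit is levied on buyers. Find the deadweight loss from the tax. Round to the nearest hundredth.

Without the tax, 143 - 6Q = 123 + 0.5Q so Q* = 3.0769 and P* = 124.5385.
With the tax, buyers' net willingness to pay falls by 13: (143 - 13) - 6Q = 123 + 0.5Q, so Q_t = 1.0769. Buyers pay P_b = 136.5385; sellers receive P_s = P_b - 13 = 123.5385.
The welfare triangle lost has base Q* - Q_t = 2 and height t = 13, so DWL = (1/2)(2)(13) = 13.

13.00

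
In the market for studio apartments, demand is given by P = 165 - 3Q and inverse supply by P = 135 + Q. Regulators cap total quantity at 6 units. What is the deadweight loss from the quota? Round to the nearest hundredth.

Unrestricted equilibrium: Q* = (165 - 135)/(3 + 1) = 7.5.
At Q = 6 the demand price is 165 - 3(6) = 147 and the supply price is 135 + (6) = 141.
Deadweight loss is the triangle between the curves from 6 to 7.5: (1/2)(147 - 141)(7.5 - 6) = 4.5.

4.50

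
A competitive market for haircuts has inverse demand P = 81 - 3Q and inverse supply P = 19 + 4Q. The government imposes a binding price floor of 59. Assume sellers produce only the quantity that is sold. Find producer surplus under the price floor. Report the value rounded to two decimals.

Without the control, 81 - 3Q = 19 + 4Q so Q* = 8.8571 and P* = 54.4286.
At P = 59, buyers demand (81 - 59)/3 = 7.3333 while sellers would supply more, so the quantity traded is 7.3333 at price 59.
The supply price at Q = 7.3333 is 48.3333. PS is the trapezoid between 59 and supply over [0, 7.3333]: (1/2)[(59 - 19) + (59 - 48.3333)](7.3333) = 185.7778.

185.78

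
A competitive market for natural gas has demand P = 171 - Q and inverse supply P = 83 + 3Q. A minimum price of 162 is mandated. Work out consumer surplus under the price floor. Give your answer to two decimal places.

Free-market equilibrium: 171 - Q = 83 + 3Q gives Q* = 22, P* = 149.
At the floor price 162, quantity demanded is (171 - 162)/1 = 9; demand is the short side, so Q = 9 trades at P = 162.
CS is the triangle under demand above 162: (1/2)(9)(171 - 162) = 40.5.

40.50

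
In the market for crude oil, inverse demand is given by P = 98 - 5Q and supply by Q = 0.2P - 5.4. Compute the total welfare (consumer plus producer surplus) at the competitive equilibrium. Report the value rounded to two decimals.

Rewriting supply in inverse form: P = 27 + 5Q.
Set 98 - 5Q = 27 + 5Q, which gives 71 = 10Q, so Q* = 7.1 and P* = 98 - 5(7.1) = 62.5.
CS = (1/2)(7.1)(35.5) = 126.025 and PS = (1/2)(7.1)(35.5) = 126.025, so total surplus = 252.05.

252.05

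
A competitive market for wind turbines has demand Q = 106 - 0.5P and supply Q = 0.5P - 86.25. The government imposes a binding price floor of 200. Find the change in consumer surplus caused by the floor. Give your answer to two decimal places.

-61.52

Rewriting demand in inverse form: P = 212 - 2Q.
Rewriting supply in inverse form: P = 172.5 + 2Q.
Without the control, 212 - 2Q = 172.5 + 2Q so Q* = 9.875 and P* = 192.25.
At P = 200, buyers demand (212 - 200)/2 = 6 while sellers would supply more, so the quantity traded is 6 at price 200.
CS goes from (1/2)(9.875)(19.75) = 97.5156 to 36 (computed as (212 - 200)(6) - (1/2)(2)(6)^2), a change of -61.5156.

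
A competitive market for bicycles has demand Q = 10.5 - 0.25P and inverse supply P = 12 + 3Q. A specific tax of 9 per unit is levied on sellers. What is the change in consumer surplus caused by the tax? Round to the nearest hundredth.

Rewriting demand in inverse form: P = 42 - 4Q.
Without the tax, 42 - 4Q = 12 + 3Q so Q* = 4.2857 and P* = 24.8571.
A tax on sellers shifts supply up by 9: 42 - 4Q = 12 + 3Q + 9, so Q_t = 3. Buyers pay P_b = 30; sellers receive P_s = P_b - 9 = 21.
CS falls from (1/2)(4.2857)(17.1429) = 36.7347 to (1/2)(3)(12) = 18, a change of -18.7347.

-18.73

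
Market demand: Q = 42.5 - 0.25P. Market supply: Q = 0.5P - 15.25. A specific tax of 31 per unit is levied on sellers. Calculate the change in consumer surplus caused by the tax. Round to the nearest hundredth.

Rewriting demand in inverse form: P = 170 - 4Q.
Rewriting supply in inverse form: P = 30.5 + 2Q.
Without the tax, 170 - 4Q = 30.5 + 2Q so Q* = 23.25 and P* = 77.
With the tax, sellers need 31 more per unit: 170 - 4Q = 30.5 + 2Q + 31, so Q_t = 18.0833. Buyers pay P_b = 97.6667; sellers receive P_s = P_b - 31 = 66.6667.
Consumers lose the trapezoid between P* and P_b out to Q_t plus the triangle from Q_t to Q*: change in CS = 654.0139 - 1081.125 = -427.1111.

-427.11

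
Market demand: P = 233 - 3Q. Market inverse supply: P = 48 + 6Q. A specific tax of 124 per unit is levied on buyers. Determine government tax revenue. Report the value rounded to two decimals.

840.44

Pre-tax equilibrium: 233 - 3Q = 48 + 6Q gives Q* = 20.5556, P* = 171.3333.
A tax on buyers shifts demand down by 124: (233 - 124) - 3Q = 48 + 6Q, so Q_t = 6.7778. Buyers pay P_b = 212.6667; sellers receive P_s = P_b - 124 = 88.6667.
Revenue is the tax times quantity traded: 124 x 6.7778 = 840.4444.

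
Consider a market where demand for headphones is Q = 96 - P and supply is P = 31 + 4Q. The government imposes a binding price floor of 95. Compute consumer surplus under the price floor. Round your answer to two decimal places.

0.50

Rewriting demand in inverse form: P = 96 - Q.
Free-market equilibrium: 96 - Q = 31 + 4Q gives Q* = 13, P* = 83.
At the floor price 95, quantity demanded is (96 - 95)/1 = 1; demand is the short side, so Q = 1 trades at P = 95.
CS is the triangle under demand above 95: (1/2)(1)(96 - 95) = 0.5.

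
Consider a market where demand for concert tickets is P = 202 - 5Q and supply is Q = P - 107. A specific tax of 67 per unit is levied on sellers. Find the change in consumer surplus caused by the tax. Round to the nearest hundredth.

-572.29

Rewriting supply in inverse form: P = 107 + Q.
Without the tax, 202 - 5Q = 107 + Q so Q* = 15.8333 and P* = 122.8333.
A tax on sellers shifts supply up by 67: 202 - 5Q = 107 + Q + 67, so Q_t = 4.6667. Buyers pay P_b = 178.6667; sellers receive P_s = P_b - 67 = 111.6667.
Consumers lose the trapezoid between P* and P_b out to Q_t plus the triangle from Q_t to Q*: change in CS = 54.4444 - 626.7361 = -572.2917.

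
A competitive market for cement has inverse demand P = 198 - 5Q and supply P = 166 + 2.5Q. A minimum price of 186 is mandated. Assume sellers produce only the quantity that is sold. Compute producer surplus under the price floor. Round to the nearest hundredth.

40.80

Free-market equilibrium: 198 - 5Q = 166 + 2.5Q gives Q* = 4.2667, P* = 176.6667.
At P = 186, buyers demand (198 - 186)/5 = 2.4 while sellers would supply more, so the quantity traded is 2.4 at price 186.
The supply price at Q = 2.4 is 172. PS is the trapezoid between 186 and supply over [0, 2.4]: (1/2)[(186 - 166) + (186 - 172)](2.4) = 40.8.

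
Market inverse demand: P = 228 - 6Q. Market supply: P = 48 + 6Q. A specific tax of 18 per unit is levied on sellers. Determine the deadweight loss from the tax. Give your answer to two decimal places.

Without the tax, 228 - 6Q = 48 + 6Q so Q* = 15 and P* = 138.
With the tax, sellers need 18 more per unit: 228 - 6Q = 48 + 6Q + 18, so Q_t = 13.5. Buyers pay P_b = 147; sellers receive P_s = P_b - 18 = 129.
Deadweight loss is the triangle between the curves from Q_t to Q*: (1/2)(15 - 13.5)(18) = 13.5.

13.50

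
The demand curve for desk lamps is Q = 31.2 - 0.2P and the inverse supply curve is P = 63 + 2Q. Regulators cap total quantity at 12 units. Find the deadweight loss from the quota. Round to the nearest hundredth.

Rewriting demand in inverse form: P = 156 - 5Q.
Without the quota, 156 - 5Q = 63 + 2Q gives Q* = 13.2857.
At Q = 12 the demand price is 156 - 5(12) = 96 and the supply price is 63 + 2(12) = 87.
Deadweight loss is the triangle between the curves from 12 to 13.2857: (1/2)(96 - 87)(13.2857 - 12) = 5.7857.

5.79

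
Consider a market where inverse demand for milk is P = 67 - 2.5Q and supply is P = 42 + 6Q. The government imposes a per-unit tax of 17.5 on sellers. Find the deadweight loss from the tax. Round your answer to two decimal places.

Pre-tax equilibrium: 67 - 2.5Q = 42 + 6Q gives Q* = 2.9412, P* = 59.6471.
With the tax, sellers need 17.5 more per unit: 67 - 2.5Q = 42 + 6Q + 17.5, so Q_t = 0.8824. Buyers pay P_b = 64.7941; sellers receive P_s = P_b - 17.5 = 47.2941.
Deadweight loss is the triangle between the curves from Q_t to Q*: (1/2)(2.9412 - 0.8824)(17.5) = 18.0147.

18.01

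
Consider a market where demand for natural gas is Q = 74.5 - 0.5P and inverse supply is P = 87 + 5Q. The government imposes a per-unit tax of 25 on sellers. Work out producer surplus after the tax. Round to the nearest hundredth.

69.85

Rewriting demand in inverse form: P = 149 - 2Q.
Without the tax, 149 - 2Q = 87 + 5Q so Q* = 8.8571 and P* = 131.2857.
A tax on sellers shifts supply up by 25: 149 - 2Q = 87 + 5Q + 25, so Q_t = 5.2857. Buyers pay P_b = 138.4286; sellers receive P_s = P_b - 25 = 113.4286.
PS = (1/2)(Q_t)(P_s - 87) = (1/2)(5.2857)(26.4286) = 69.8469.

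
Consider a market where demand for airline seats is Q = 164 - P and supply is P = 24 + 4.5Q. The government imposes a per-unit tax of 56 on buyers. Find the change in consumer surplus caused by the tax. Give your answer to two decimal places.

-207.34

Rewriting demand in inverse form: P = 164 - Q.
Pre-tax equilibrium: 164 - Q = 24 + 4.5Q gives Q* = 25.4545, P* = 138.5455.
A tax on buyers shifts demand down by 56: (164 - 56) - Q = 24 + 4.5Q, so Q_t = 15.2727. Buyers pay P_b = 148.7273; sellers receive P_s = P_b - 56 = 92.7273.
Consumers lose the trapezoid between P* and P_b out to Q_t plus the triangle from Q_t to Q*: change in CS = 116.6281 - 323.9669 = -207.3388.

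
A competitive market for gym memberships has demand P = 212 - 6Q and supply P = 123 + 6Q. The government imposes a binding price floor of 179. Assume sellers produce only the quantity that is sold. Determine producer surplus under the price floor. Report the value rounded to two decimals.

Without the control, 212 - 6Q = 123 + 6Q so Q* = 7.4167 and P* = 167.5.
At P = 179, buyers demand (212 - 179)/6 = 5.5 while sellers would supply more, so the quantity traded is 5.5 at price 179.
The supply price at Q = 5.5 is 156. PS is the trapezoid between 179 and supply over [0, 5.5]: (1/2)[(179 - 123) + (179 - 156)](5.5) = 217.25.

217.25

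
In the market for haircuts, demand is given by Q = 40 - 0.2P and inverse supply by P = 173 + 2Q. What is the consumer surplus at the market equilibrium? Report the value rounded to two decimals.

Rewriting demand in inverse form: P = 200 - 5Q.
Set 200 - 5Q = 173 + 2Q, which gives 27 = 7Q, so Q* = 3.8571 and P* = 200 - 5(3.8571) = 180.7143.
Consumer surplus is the triangle under demand above P*: (1/2)(3.8571)(200 - 180.7143) = (1/2)(3.8571)(19.2857) = 37.1939.

37.19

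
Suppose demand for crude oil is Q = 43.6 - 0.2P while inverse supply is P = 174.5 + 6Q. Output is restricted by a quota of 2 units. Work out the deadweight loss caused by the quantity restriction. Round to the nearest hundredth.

Rewriting demand in inverse form: P = 218 - 5Q.
Without the quota, 218 - 5Q = 174.5 + 6Q gives Q* = 3.9545.
At Q = 2 the demand price is 218 - 5(2) = 208 and the supply price is 174.5 + 6(2) = 186.5.
DWL = (1/2)(gap between curves at 2) x (Q* - 2) = (1/2)(21.5)(1.9545) = 21.0114.

21.01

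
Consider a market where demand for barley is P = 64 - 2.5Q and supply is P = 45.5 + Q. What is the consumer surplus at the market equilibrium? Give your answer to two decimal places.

34.92

Equilibrium: 64 - 2.5Q = 45.5 + Q, so Q* = 5.2857 and P* = 50.7857.
Consumer surplus is the triangle under demand above P*: (1/2)(5.2857)(64 - 50.7857) = (1/2)(5.2857)(13.2143) = 34.9235.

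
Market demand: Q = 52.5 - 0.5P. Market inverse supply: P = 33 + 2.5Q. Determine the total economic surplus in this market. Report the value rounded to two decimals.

Rewriting demand in inverse form: P = 105 - 2Q.
Setting demand equal to supply, 72 = 4.5Q, so Q* = 16 and P* = 73.
CS = (1/2)(16)(32) = 256 and PS = (1/2)(16)(40) = 320, so total surplus = 576.

576.00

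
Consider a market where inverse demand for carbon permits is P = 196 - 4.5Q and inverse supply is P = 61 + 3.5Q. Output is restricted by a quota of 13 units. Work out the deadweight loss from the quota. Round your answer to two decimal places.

60.06

Unrestricted equilibrium: Q* = (196 - 61)/(4.5 + 3.5) = 16.875.
At Q = 13 the demand price is 196 - 4.5(13) = 137.5 and the supply price is 61 + 3.5(13) = 106.5.
DWL = (1/2)(gap between curves at 13) x (Q* - 13) = (1/2)(31)(3.875) = 60.0625.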